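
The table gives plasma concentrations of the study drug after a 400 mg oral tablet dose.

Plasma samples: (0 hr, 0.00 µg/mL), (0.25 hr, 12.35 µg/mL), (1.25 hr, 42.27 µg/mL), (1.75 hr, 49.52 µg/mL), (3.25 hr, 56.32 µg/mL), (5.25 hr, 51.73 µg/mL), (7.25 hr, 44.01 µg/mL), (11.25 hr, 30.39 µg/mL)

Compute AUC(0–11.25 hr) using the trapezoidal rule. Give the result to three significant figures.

AUC = 484 µg/mL·hr

Trapezoidal AUC_0→11.25:
  [0→0.25]: (0.00+12.35)/2 × 0.25 = 1.54375
  [0.25→1.25]: (12.35+42.27)/2 × 1 = 27.31
  [1.25→1.75]: (42.27+49.52)/2 × 0.5 = 22.9475
  [1.75→3.25]: (49.52+56.32)/2 × 1.5 = 79.38
  [3.25→5.25]: (56.32+51.73)/2 × 2 = 108.05
  [5.25→7.25]: (51.73+44.01)/2 × 2 = 95.74
  [7.25→11.25]: (44.01+30.39)/2 × 4 = 148.8
  Sum = 483.77125 µg/mL·hr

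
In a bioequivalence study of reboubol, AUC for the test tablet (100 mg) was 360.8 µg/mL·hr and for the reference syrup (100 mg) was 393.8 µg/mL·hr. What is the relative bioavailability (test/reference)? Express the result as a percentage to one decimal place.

F_rel = 91.6%

F_rel = (AUC_test/D_test) / (AUC_ref/D_ref)
      = (360.8/100) / (393.8/100)
      = 3.608 / 3.938 = 0.9162 = 91.62%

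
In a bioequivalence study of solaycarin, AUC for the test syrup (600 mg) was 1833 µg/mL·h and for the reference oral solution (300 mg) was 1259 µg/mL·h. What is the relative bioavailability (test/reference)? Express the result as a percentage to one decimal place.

F_rel = (AUC_test/D_test) / (AUC_ref/D_ref)
      = (1833/600) / (1259/300)
      = 3.055 / 4.19667 = 0.7280 = 72.80%

F_rel = 72.8%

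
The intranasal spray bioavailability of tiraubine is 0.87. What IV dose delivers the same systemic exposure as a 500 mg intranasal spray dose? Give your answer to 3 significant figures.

Systemic exposure from an extravascular dose = F × D_ev, so the equivalent IV dose is F × D_ev.
D_iv = F × D_ev = 0.87 × 500 = 435 mg

D_iv = 435 mg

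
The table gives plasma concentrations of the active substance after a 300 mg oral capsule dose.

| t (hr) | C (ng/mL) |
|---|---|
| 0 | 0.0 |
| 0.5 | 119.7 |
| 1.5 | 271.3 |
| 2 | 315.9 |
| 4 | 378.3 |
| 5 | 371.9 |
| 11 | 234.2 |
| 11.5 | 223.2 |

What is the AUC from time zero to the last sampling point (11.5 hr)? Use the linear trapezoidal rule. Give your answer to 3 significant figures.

AUC = 3370 ng/mL·hr

Trapezoidal AUC_0→11.5:
  [0→0.5]: (0.0+119.7)/2 × 0.5 = 29.925
  [0.5→1.5]: (119.7+271.3)/2 × 1 = 195.5
  [1.5→2]: (271.3+315.9)/2 × 0.5 = 146.8
  [2→4]: (315.9+378.3)/2 × 2 = 694.2
  [4→5]: (378.3+371.9)/2 × 1 = 375.1
  [5→11]: (371.9+234.2)/2 × 6 = 1818.3
  [11→11.5]: (234.2+223.2)/2 × 0.5 = 114.35
  Sum = 3374.175 ng/mL·hr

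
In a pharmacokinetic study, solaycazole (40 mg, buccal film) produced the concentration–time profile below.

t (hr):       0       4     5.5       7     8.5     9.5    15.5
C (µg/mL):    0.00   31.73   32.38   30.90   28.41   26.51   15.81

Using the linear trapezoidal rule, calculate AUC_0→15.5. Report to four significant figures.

Trapezoidal AUC_0→15.5:
  [0→4]: (0.00+31.73)/2 × 4 = 63.46
  [4→5.5]: (31.73+32.38)/2 × 1.5 = 48.0825
  [5.5→7]: (32.38+30.90)/2 × 1.5 = 47.46
  [7→8.5]: (30.90+28.41)/2 × 1.5 = 44.4825
  [8.5→9.5]: (28.41+26.51)/2 × 1 = 27.46
  [9.5→15.5]: (26.51+15.81)/2 × 6 = 126.96
  Sum = 357.905 µg/mL·hr

AUC = 357.9 µg/mL·hr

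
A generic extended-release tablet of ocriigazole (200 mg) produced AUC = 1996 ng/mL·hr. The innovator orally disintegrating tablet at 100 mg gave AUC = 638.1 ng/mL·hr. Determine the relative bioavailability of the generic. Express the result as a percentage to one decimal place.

F_rel = (AUC_test/D_test) / (AUC_ref/D_ref)
      = (1996/200) / (638.1/100)
      = 9.98 / 6.381 = 1.5640 = 156.40%

F_rel = 156.4%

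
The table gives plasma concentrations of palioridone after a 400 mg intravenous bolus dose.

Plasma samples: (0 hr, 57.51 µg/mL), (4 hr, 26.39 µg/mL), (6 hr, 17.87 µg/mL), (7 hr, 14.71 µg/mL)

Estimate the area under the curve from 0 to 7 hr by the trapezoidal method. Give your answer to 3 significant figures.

Trapezoidal AUC_0→7:
  [0→4]: (57.51+26.39)/2 × 4 = 167.8
  [4→6]: (26.39+17.87)/2 × 2 = 44.26
  [6→7]: (17.87+14.71)/2 × 1 = 16.29
  Sum = 228.35 µg/mL·hr

AUC = 228 µg/mL·hr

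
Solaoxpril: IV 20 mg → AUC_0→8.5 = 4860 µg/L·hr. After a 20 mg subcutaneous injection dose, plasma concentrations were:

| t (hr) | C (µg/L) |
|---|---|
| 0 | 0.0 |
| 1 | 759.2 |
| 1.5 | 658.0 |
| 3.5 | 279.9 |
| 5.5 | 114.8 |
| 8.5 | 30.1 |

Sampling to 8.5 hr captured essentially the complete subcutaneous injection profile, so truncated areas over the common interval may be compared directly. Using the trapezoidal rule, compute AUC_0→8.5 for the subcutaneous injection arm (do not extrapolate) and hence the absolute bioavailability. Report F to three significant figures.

F = 0.470

Trapezoidal AUC_0→8.5 (subcutaneous injection):
  [0→1]: (0.0+759.2)/2 × 1 = 379.6
  [1→1.5]: (759.2+658.0)/2 × 0.5 = 354.3
  [1.5→3.5]: (658.0+279.9)/2 × 2 = 937.9
  [3.5→5.5]: (279.9+114.8)/2 × 2 = 394.7
  [5.5→8.5]: (114.8+30.1)/2 × 3 = 217.35
  Sum = 2283.85 µg/L·hr
F = (AUC_ev/D_ev)/(AUC_iv/D_iv) = (2283.85/20)/(4860/20) = 114.1925/243 = 0.4699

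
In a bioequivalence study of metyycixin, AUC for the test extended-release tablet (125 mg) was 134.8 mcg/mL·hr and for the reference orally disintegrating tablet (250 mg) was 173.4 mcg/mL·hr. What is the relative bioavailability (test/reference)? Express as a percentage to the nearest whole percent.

F_rel = 155%

F_rel = (AUC_test/D_test) / (AUC_ref/D_ref)
      = (134.8/125) / (173.4/250)
      = 1.0784 / 0.6936 = 1.5548 = 155.48%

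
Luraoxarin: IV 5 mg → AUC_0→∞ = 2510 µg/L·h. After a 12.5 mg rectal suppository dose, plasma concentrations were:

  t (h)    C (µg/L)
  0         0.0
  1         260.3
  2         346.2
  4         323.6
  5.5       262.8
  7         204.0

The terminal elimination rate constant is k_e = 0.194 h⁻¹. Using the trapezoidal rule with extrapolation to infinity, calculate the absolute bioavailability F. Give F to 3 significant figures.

F = 0.469

Trapezoidal AUC_0→7 (rectal suppository):
  [0→1]: (0.0+260.3)/2 × 1 = 130.15
  [1→2]: (260.3+346.2)/2 × 1 = 303.25
  [2→4]: (346.2+323.6)/2 × 2 = 669.8
  [4→5.5]: (323.6+262.8)/2 × 1.5 = 439.8
  [5.5→7]: (262.8+204.0)/2 × 1.5 = 350.1
  Sum = 1893.1 µg/L·h
Tail: C_last/k_e = 204.0/0.194 = 1051.546
AUC_0→∞ (rectal suppository) = 1893.1 + 1051.546 = 2944.646 µg/L·h
F = (AUC_ev/D_ev)/(AUC_iv/D_iv) = (2944.646/12.5)/(2510/5) = 235.57168/502 = 0.4693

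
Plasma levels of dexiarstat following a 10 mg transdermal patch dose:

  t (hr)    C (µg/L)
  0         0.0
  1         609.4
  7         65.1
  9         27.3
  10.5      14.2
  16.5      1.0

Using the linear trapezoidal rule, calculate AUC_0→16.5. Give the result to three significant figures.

Trapezoidal AUC_0→16.5:
  [0→1]: (0.0+609.4)/2 × 1 = 304.7
  [1→7]: (609.4+65.1)/2 × 6 = 2023.5
  [7→9]: (65.1+27.3)/2 × 2 = 92.4
  [9→10.5]: (27.3+14.2)/2 × 1.5 = 31.125
  [10.5→16.5]: (14.2+1.0)/2 × 6 = 45.6
  Sum = 2497.325 µg/L·hr

AUC = 2500 µg/L·hr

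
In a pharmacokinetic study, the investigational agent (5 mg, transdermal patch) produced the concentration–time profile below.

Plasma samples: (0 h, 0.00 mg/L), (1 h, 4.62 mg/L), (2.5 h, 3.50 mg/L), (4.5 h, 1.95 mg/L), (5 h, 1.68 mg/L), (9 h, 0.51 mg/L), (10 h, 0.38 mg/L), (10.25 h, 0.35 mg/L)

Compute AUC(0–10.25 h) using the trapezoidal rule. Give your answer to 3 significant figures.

AUC = 19.7 mg/L·h

Trapezoidal AUC_0→10.25:
  [0→1]: (0.00+4.62)/2 × 1 = 2.31
  [1→2.5]: (4.62+3.50)/2 × 1.5 = 6.09
  [2.5→4.5]: (3.50+1.95)/2 × 2 = 5.45
  [4.5→5]: (1.95+1.68)/2 × 0.5 = 0.9075
  [5→9]: (1.68+0.51)/2 × 4 = 4.38
  [9→10]: (0.51+0.38)/2 × 1 = 0.445
  [10→10.25]: (0.38+0.35)/2 × 0.25 = 0.09125
  Sum = 19.67375 mg/L·h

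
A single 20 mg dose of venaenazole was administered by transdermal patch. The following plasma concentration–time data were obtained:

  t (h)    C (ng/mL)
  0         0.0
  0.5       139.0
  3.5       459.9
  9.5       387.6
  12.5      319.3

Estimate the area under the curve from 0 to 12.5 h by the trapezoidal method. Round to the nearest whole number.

Trapezoidal AUC_0→12.5:
  [0→0.5]: (0.0+139.0)/2 × 0.5 = 34.75
  [0.5→3.5]: (139.0+459.9)/2 × 3 = 898.35
  [3.5→9.5]: (459.9+387.6)/2 × 6 = 2542.5
  [9.5→12.5]: (387.6+319.3)/2 × 3 = 1060.35
  Sum = 4535.95 ng/mL·h

AUC = 4536 ng/mL·h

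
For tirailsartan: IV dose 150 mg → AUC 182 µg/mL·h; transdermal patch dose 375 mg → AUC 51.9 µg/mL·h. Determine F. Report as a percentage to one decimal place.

F = (AUC_ev / D_ev) / (AUC_iv / D_iv)
  = (51.9/375) / (182/150)
  = 0.1384 / 1.21333 = 0.1141
  = 11.41%

F = 11.4%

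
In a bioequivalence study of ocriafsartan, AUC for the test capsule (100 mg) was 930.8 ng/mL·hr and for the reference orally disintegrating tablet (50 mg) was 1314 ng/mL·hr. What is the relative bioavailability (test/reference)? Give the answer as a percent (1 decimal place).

F_rel = (AUC_test/D_test) / (AUC_ref/D_ref)
      = (930.8/100) / (1314/50)
      = 9.308 / 26.28 = 0.3542 = 35.42%

F_rel = 35.4%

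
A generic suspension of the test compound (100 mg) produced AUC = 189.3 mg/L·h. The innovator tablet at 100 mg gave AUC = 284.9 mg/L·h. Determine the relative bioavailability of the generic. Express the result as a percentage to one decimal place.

F_rel = (AUC_test/D_test) / (AUC_ref/D_ref)
      = (189.3/100) / (284.9/100)
      = 1.893 / 2.849 = 0.6644 = 66.44%

F_rel = 66.4%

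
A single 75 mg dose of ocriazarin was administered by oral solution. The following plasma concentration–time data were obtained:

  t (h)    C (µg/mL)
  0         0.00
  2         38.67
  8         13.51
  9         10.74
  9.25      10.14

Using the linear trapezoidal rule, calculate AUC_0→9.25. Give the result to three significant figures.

AUC = 210 µg/mL·h

Trapezoidal AUC_0→9.25:
  [0→2]: (0.00+38.67)/2 × 2 = 38.67
  [2→8]: (38.67+13.51)/2 × 6 = 156.54
  [8→9]: (13.51+10.74)/2 × 1 = 12.125
  [9→9.25]: (10.74+10.14)/2 × 0.25 = 2.61
  Sum = 209.945 µg/mL·h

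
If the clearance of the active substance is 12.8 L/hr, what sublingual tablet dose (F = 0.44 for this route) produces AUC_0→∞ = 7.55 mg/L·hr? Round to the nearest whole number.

Dose = 220 mg

Dose = CL × AUC_0→∞ / F
     = 12.8 × 7.55 / 0.44 = 219.636 mg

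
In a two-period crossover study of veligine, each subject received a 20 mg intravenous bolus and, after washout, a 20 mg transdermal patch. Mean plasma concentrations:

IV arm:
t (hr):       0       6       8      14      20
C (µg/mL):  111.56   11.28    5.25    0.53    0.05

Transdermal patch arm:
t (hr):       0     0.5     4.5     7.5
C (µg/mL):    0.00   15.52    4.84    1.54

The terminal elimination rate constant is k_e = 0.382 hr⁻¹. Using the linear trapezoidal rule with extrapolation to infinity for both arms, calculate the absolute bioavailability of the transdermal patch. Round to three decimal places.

Trapezoidal AUC_0→20 (IV):
  [0→6]: (111.56+11.28)/2 × 6 = 368.52
  [6→8]: (11.28+5.25)/2 × 2 = 16.53
  [8→14]: (5.25+0.53)/2 × 6 = 17.34
  [14→20]: (0.53+0.05)/2 × 6 = 1.74
  Sum = 404.13 µg/mL·hr
IV tail: 0.05/0.382 = 0.131; AUC_iv,0→∞ = 404.13 + 0.131 = 404.261 µg/mL·hr
Trapezoidal AUC_0→7.5 (transdermal patch):
  [0→0.5]: (0.00+15.52)/2 × 0.5 = 3.88
  [0.5→4.5]: (15.52+4.84)/2 × 4 = 40.72
  [4.5→7.5]: (4.84+1.54)/2 × 3 = 9.57
  Sum = 54.17 µg/mL·hr
transdermal patch tail: 1.54/0.382 = 4.031; AUC_ev,0→∞ = 54.17 + 4.031 = 58.201 µg/mL·hr
F = (AUC_ev/D_ev)/(AUC_iv/D_iv) = (58.201/20)/(404.261/20) = 2.91005/20.21305 = 0.1440

F = 0.144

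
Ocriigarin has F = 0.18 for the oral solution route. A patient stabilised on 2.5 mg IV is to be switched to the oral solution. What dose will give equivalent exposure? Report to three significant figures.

For equal systemic exposure: F × D_ev = D_iv
D_ev = D_iv / F = 2.5 / 0.18 = 13.8889 mg

D_oral = 13.9 mg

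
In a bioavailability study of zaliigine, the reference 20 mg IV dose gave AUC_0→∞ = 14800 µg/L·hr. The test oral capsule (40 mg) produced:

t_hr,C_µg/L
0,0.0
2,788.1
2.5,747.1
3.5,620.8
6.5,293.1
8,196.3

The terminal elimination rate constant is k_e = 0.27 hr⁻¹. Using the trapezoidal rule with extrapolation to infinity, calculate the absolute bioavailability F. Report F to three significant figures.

F = 0.146

Trapezoidal AUC_0→8 (oral capsule):
  [0→2]: (0.0+788.1)/2 × 2 = 788.1
  [2→2.5]: (788.1+747.1)/2 × 0.5 = 383.8
  [2.5→3.5]: (747.1+620.8)/2 × 1 = 683.95
  [3.5→6.5]: (620.8+293.1)/2 × 3 = 1370.85
  [6.5→8]: (293.1+196.3)/2 × 1.5 = 367.05
  Sum = 3593.75 µg/L·hr
Tail: C_last/k_e = 196.3/0.27 = 727.037
AUC_0→∞ (oral capsule) = 3593.75 + 727.037 = 4320.787 µg/L·hr
F = (AUC_ev/D_ev)/(AUC_iv/D_iv) = (4320.787/40)/(14800/20) = 108.02/740 = 0.1460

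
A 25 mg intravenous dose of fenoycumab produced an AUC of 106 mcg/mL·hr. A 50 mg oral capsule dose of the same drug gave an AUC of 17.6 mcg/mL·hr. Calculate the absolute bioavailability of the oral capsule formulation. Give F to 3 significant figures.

F = 0.0830

F = (AUC_ev / D_ev) / (AUC_iv / D_iv)
  = (17.6/50) / (106/25)
  = 0.352 / 4.24 = 0.0830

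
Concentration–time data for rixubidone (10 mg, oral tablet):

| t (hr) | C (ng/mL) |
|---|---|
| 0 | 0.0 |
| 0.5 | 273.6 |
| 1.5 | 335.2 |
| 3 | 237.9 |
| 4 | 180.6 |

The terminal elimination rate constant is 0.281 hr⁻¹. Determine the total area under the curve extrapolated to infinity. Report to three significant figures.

Trapezoidal AUC_0→4:
  [0→0.5]: (0.0+273.6)/2 × 0.5 = 68.4
  [0.5→1.5]: (273.6+335.2)/2 × 1 = 304.4
  [1.5→3]: (335.2+237.9)/2 × 1.5 = 429.825
  [3→4]: (237.9+180.6)/2 × 1 = 209.25
  Sum = 1011.875 ng/mL·hr
Extrapolated tail: C_last / k_e = 180.6 / 0.281 = 642.705
AUC_0→∞ = 1011.875 + 642.705 = 1654.58 ng/mL·hr

AUC = 1650 ng/mL·hr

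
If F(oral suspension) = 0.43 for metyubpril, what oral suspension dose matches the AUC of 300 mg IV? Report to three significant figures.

For equal systemic exposure: F × D_ev = D_iv
D_ev = D_iv / F = 300 / 0.43 = 697.674 mg

D_oral = 698 mg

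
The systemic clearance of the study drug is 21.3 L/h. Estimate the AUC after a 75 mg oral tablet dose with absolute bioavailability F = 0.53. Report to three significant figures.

AUC_0→∞ = F × Dose / CL
        = 0.53 × 75 / 21.3 = 1.8662 mg/L·h

AUC = 1.87 mg/L·h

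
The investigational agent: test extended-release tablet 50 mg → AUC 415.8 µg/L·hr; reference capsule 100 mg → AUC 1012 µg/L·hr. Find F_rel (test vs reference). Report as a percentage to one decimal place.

F_rel = (AUC_test/D_test) / (AUC_ref/D_ref)
      = (415.8/50) / (1012/100)
      = 8.316 / 10.12 = 0.8217 = 82.17%

F_rel = 82.2%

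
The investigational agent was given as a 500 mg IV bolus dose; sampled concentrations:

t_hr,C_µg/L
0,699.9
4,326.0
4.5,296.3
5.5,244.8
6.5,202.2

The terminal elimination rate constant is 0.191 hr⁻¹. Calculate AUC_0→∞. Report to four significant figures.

Trapezoidal AUC_0→6.5:
  [0→4]: (699.9+326.0)/2 × 4 = 2051.8
  [4→4.5]: (326.0+296.3)/2 × 0.5 = 155.575
  [4.5→5.5]: (296.3+244.8)/2 × 1 = 270.55
  [5.5→6.5]: (244.8+202.2)/2 × 1 = 223.5
  Sum = 2701.425 µg/L·hr
Extrapolated tail: C_last / k_e = 202.2 / 0.191 = 1058.639
AUC_0→∞ = 2701.425 + 1058.639 = 3760.064 µg/L·hr

AUC = 3760 µg/L·hr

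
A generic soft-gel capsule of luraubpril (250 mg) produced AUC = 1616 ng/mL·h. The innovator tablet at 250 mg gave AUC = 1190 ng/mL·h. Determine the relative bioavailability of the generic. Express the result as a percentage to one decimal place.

F_rel = 135.8%

F_rel = (AUC_test/D_test) / (AUC_ref/D_ref)
      = (1616/250) / (1190/250)
      = 6.464 / 4.76 = 1.3580 = 135.80%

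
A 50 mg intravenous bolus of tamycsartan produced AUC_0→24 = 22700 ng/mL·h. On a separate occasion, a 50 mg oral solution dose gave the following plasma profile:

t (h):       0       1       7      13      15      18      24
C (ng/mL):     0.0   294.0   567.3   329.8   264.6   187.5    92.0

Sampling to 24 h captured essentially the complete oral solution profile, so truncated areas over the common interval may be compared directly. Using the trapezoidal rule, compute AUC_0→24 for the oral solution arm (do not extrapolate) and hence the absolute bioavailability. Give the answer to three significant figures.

F = 0.332

Trapezoidal AUC_0→24 (oral solution):
  [0→1]: (0.0+294.0)/2 × 1 = 147.0
  [1→7]: (294.0+567.3)/2 × 6 = 2583.9
  [7→13]: (567.3+329.8)/2 × 6 = 2691.3
  [13→15]: (329.8+264.6)/2 × 2 = 594.4
  [15→18]: (264.6+187.5)/2 × 3 = 678.15
  [18→24]: (187.5+92.0)/2 × 6 = 838.5
  Sum = 7533.25 ng/mL·h
F = (AUC_ev/D_ev)/(AUC_iv/D_iv) = (7533.25/50)/(22700/50) = 150.665/454 = 0.3319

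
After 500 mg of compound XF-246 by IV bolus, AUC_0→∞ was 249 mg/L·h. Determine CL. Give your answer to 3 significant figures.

CL = Dose_iv / AUC_0→∞
   = 500 / 249 = 2.00803 L/h

CL = 2.01 L/h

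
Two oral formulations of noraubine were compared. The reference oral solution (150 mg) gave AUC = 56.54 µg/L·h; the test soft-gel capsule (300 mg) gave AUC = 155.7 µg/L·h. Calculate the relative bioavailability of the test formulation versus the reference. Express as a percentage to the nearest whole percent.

F_rel = 138%

F_rel = (AUC_test/D_test) / (AUC_ref/D_ref)
      = (155.7/300) / (56.54/150)
      = 0.519 / 0.376933 = 1.3769 = 137.69%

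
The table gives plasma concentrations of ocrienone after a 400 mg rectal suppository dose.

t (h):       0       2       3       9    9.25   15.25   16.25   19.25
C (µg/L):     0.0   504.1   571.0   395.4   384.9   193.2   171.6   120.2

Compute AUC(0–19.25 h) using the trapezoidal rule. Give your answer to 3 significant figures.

Trapezoidal AUC_0→19.25:
  [0→2]: (0.0+504.1)/2 × 2 = 504.1
  [2→3]: (504.1+571.0)/2 × 1 = 537.55
  [3→9]: (571.0+395.4)/2 × 6 = 2899.2
  [9→9.25]: (395.4+384.9)/2 × 0.25 = 97.5375
  [9.25→15.25]: (384.9+193.2)/2 × 6 = 1734.3
  [15.25→16.25]: (193.2+171.6)/2 × 1 = 182.4
  [16.25→19.25]: (171.6+120.2)/2 × 3 = 437.7
  Sum = 6392.7875 µg/L·h

AUC = 6390 µg/L·h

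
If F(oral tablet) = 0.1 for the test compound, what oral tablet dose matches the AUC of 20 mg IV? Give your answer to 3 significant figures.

D_oral = 200 mg

For equal systemic exposure: F × D_ev = D_iv
D_ev = D_iv / F = 20 / 0.1 = 200 mg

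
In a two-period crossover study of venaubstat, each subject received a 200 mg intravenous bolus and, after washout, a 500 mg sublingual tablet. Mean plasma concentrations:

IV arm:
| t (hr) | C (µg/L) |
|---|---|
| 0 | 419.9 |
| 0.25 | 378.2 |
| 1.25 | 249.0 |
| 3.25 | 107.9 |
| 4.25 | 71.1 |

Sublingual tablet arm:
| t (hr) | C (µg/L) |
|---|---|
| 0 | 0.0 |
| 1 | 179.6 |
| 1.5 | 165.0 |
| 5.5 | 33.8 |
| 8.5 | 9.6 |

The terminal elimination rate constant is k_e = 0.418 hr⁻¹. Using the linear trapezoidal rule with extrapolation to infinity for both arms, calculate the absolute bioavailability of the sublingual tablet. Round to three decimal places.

Trapezoidal AUC_0→4.25 (IV):
  [0→0.25]: (419.9+378.2)/2 × 0.25 = 99.7625
  [0.25→1.25]: (378.2+249.0)/2 × 1 = 313.6
  [1.25→3.25]: (249.0+107.9)/2 × 2 = 356.9
  [3.25→4.25]: (107.9+71.1)/2 × 1 = 89.5
  Sum = 859.7625 µg/L·hr
IV tail: 71.1/0.418 = 170.096; AUC_iv,0→∞ = 859.7625 + 170.096 = 1029.8585 µg/L·hr
Trapezoidal AUC_0→8.5 (sublingual tablet):
  [0→1]: (0.0+179.6)/2 × 1 = 89.8
  [1→1.5]: (179.6+165.0)/2 × 0.5 = 86.15
  [1.5→5.5]: (165.0+33.8)/2 × 4 = 397.6
  [5.5→8.5]: (33.8+9.6)/2 × 3 = 65.1
  Sum = 638.65 µg/L·hr
sublingual tablet tail: 9.6/0.418 = 22.967; AUC_ev,0→∞ = 638.65 + 22.967 = 661.617 µg/L·hr
F = (AUC_ev/D_ev)/(AUC_iv/D_iv) = (661.617/500)/(1029.8585/200) = 1.323234/5.1492925 = 0.2570

F = 0.257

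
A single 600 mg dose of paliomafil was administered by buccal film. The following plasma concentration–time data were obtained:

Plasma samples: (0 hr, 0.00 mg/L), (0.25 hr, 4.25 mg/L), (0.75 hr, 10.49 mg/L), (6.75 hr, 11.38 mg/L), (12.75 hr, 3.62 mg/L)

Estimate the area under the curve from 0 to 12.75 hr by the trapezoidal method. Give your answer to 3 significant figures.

AUC = 115 mg/L·hr

Trapezoidal AUC_0→12.75:
  [0→0.25]: (0.00+4.25)/2 × 0.25 = 0.53125
  [0.25→0.75]: (4.25+10.49)/2 × 0.5 = 3.685
  [0.75→6.75]: (10.49+11.38)/2 × 6 = 65.61
  [6.75→12.75]: (11.38+3.62)/2 × 6 = 45.0
  Sum = 114.82625 mg/L·hr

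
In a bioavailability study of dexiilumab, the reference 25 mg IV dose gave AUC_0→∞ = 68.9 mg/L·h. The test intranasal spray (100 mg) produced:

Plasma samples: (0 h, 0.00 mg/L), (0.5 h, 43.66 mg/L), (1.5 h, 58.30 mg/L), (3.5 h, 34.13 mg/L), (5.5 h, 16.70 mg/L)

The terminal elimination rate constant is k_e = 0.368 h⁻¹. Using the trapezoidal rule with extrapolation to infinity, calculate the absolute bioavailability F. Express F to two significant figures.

Trapezoidal AUC_0→5.5 (intranasal spray):
  [0→0.5]: (0.00+43.66)/2 × 0.5 = 10.915
  [0.5→1.5]: (43.66+58.30)/2 × 1 = 50.98
  [1.5→3.5]: (58.30+34.13)/2 × 2 = 92.43
  [3.5→5.5]: (34.13+16.70)/2 × 2 = 50.83
  Sum = 205.155 mg/L·h
Tail: C_last/k_e = 16.70/0.368 = 45.380
AUC_0→∞ (intranasal spray) = 205.155 + 45.380 = 250.535 mg/L·h
F = (AUC_ev/D_ev)/(AUC_iv/D_iv) = (250.535/100)/(68.9/25) = 2.50535/2.756 = 0.9091

F = 0.91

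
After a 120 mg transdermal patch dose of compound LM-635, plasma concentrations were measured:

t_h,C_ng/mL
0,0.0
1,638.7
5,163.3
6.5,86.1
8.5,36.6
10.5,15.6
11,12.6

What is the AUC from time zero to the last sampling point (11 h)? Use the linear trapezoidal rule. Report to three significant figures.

AUC = 2290 ng/mL·h

Trapezoidal AUC_0→11:
  [0→1]: (0.0+638.7)/2 × 1 = 319.35
  [1→5]: (638.7+163.3)/2 × 4 = 1604.0
  [5→6.5]: (163.3+86.1)/2 × 1.5 = 187.05
  [6.5→8.5]: (86.1+36.6)/2 × 2 = 122.7
  [8.5→10.5]: (36.6+15.6)/2 × 2 = 52.2
  [10.5→11]: (15.6+12.6)/2 × 0.5 = 7.05
  Sum = 2292.35 ng/mL·h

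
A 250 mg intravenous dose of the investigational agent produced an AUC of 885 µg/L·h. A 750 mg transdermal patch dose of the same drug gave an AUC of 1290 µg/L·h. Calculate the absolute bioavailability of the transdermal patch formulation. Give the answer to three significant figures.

F = (AUC_ev / D_ev) / (AUC_iv / D_iv)
  = (1290/750) / (885/250)
  = 1.72 / 3.54 = 0.4859

F = 0.486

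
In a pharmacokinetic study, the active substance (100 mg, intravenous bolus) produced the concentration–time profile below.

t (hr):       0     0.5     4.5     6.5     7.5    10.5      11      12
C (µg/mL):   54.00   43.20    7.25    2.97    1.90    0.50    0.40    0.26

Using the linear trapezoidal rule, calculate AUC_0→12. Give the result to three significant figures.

Trapezoidal AUC_0→12:
  [0→0.5]: (54.00+43.20)/2 × 0.5 = 24.3
  [0.5→4.5]: (43.20+7.25)/2 × 4 = 100.9
  [4.5→6.5]: (7.25+2.97)/2 × 2 = 10.22
  [6.5→7.5]: (2.97+1.90)/2 × 1 = 2.435
  [7.5→10.5]: (1.90+0.50)/2 × 3 = 3.6
  [10.5→11]: (0.50+0.40)/2 × 0.5 = 0.225
  [11→12]: (0.40+0.26)/2 × 1 = 0.33
  Sum = 142.01 µg/mL·hr

AUC = 142 µg/mL·hr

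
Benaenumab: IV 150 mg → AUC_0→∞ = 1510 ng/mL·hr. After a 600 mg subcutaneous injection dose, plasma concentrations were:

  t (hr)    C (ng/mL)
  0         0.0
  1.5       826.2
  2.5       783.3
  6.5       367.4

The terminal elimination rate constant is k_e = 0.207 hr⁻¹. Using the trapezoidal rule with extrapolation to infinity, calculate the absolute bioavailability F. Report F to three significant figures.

F = 0.911

Trapezoidal AUC_0→6.5 (subcutaneous injection):
  [0→1.5]: (0.0+826.2)/2 × 1.5 = 619.65
  [1.5→2.5]: (826.2+783.3)/2 × 1 = 804.75
  [2.5→6.5]: (783.3+367.4)/2 × 4 = 2301.4
  Sum = 3725.8 ng/mL·hr
Tail: C_last/k_e = 367.4/0.207 = 1774.879
AUC_0→∞ (subcutaneous injection) = 3725.8 + 1774.879 = 5500.679 ng/mL·hr
F = (AUC_ev/D_ev)/(AUC_iv/D_iv) = (5500.679/600)/(1510/150) = 9.1678/10.0667 = 0.9107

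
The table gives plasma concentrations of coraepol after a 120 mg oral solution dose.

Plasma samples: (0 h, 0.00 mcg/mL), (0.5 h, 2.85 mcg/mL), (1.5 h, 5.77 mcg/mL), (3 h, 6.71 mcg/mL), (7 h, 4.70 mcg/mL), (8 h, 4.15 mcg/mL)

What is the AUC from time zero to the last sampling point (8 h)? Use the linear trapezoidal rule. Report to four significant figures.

AUC = 41.63 mcg/mL·h

Trapezoidal AUC_0→8:
  [0→0.5]: (0.00+2.85)/2 × 0.5 = 0.7125
  [0.5→1.5]: (2.85+5.77)/2 × 1 = 4.31
  [1.5→3]: (5.77+6.71)/2 × 1.5 = 9.36
  [3→7]: (6.71+4.70)/2 × 4 = 22.82
  [7→8]: (4.70+4.15)/2 × 1 = 4.425
  Sum = 41.6275 mcg/mL·h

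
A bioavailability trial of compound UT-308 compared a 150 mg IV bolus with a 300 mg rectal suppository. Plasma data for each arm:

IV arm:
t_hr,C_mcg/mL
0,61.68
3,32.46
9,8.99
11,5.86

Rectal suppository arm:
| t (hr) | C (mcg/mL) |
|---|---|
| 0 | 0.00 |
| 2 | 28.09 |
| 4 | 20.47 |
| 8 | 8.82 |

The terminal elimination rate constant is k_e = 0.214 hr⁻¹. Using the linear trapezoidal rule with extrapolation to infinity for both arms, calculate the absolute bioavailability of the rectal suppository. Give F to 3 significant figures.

F = 0.287

Trapezoidal AUC_0→11 (IV):
  [0→3]: (61.68+32.46)/2 × 3 = 141.21
  [3→9]: (32.46+8.99)/2 × 6 = 124.35
  [9→11]: (8.99+5.86)/2 × 2 = 14.85
  Sum = 280.41 mcg/mL·hr
IV tail: 5.86/0.214 = 27.383; AUC_iv,0→∞ = 280.41 + 27.383 = 307.793 mcg/mL·hr
Trapezoidal AUC_0→8 (rectal suppository):
  [0→2]: (0.00+28.09)/2 × 2 = 28.09
  [2→4]: (28.09+20.47)/2 × 2 = 48.56
  [4→8]: (20.47+8.82)/2 × 4 = 58.58
  Sum = 135.23 mcg/mL·hr
rectal suppository tail: 8.82/0.214 = 41.215; AUC_ev,0→∞ = 135.23 + 41.215 = 176.445 mcg/mL·hr
F = (AUC_ev/D_ev)/(AUC_iv/D_iv) = (176.445/300)/(307.793/150) = 0.58815/2.05195 = 0.2866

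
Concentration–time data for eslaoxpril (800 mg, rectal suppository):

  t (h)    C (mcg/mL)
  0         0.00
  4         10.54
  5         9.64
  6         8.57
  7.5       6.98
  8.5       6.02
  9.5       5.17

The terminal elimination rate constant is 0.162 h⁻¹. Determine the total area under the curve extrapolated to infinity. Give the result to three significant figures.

AUC = 95.9 mcg/mL·h

Trapezoidal AUC_0→9.5:
  [0→4]: (0.00+10.54)/2 × 4 = 21.08
  [4→5]: (10.54+9.64)/2 × 1 = 10.09
  [5→6]: (9.64+8.57)/2 × 1 = 9.105
  [6→7.5]: (8.57+6.98)/2 × 1.5 = 11.6625
  [7.5→8.5]: (6.98+6.02)/2 × 1 = 6.5
  [8.5→9.5]: (6.02+5.17)/2 × 1 = 5.595
  Sum = 64.0325 mcg/mL·h
Extrapolated tail: C_last / k_e = 5.17 / 0.162 = 31.914
AUC_0→∞ = 64.0325 + 31.914 = 95.9465 mcg/mL·h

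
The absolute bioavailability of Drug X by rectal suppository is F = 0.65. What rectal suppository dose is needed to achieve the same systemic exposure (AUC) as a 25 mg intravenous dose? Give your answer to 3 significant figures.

For equal systemic exposure: F × D_ev = D_iv
D_ev = D_iv / F = 25 / 0.65 = 38.4615 mg

D_rectal = 38.5 mg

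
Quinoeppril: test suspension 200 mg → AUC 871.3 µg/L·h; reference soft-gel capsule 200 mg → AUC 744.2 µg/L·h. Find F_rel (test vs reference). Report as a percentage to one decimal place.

F_rel = 117.1%

F_rel = (AUC_test/D_test) / (AUC_ref/D_ref)
      = (871.3/200) / (744.2/200)
      = 4.3565 / 3.721 = 1.1708 = 117.08%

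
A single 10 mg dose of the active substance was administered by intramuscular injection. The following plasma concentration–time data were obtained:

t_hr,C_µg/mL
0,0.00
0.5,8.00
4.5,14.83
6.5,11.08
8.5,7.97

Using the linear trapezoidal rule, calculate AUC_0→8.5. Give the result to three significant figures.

Trapezoidal AUC_0→8.5:
  [0→0.5]: (0.00+8.00)/2 × 0.5 = 2.0
  [0.5→4.5]: (8.00+14.83)/2 × 4 = 45.66
  [4.5→6.5]: (14.83+11.08)/2 × 2 = 25.91
  [6.5→8.5]: (11.08+7.97)/2 × 2 = 19.05
  Sum = 92.62 µg/mL·hr

AUC = 92.6 µg/mL·hr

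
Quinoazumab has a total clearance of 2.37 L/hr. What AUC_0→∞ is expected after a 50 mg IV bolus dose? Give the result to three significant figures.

AUC_0→∞ = Dose_iv / CL
        = 50 / 2.37 = 21.097 mg/L·hr

AUC = 21.1 mg/L·hr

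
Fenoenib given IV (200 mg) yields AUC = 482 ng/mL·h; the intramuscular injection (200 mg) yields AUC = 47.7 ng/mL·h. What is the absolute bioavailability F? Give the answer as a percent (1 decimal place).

F = 9.9%

F = (AUC_ev / D_ev) / (AUC_iv / D_iv)
  = (47.7/200) / (482/200)
  = 0.2385 / 2.41 = 0.0990
  = 9.90%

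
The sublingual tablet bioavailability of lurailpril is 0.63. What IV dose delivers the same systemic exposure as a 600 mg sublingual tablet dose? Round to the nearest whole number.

D_iv = 378 mg

Systemic exposure from an extravascular dose = F × D_ev, so the equivalent IV dose is F × D_ev.
D_iv = F × D_ev = 0.63 × 600 = 378 mg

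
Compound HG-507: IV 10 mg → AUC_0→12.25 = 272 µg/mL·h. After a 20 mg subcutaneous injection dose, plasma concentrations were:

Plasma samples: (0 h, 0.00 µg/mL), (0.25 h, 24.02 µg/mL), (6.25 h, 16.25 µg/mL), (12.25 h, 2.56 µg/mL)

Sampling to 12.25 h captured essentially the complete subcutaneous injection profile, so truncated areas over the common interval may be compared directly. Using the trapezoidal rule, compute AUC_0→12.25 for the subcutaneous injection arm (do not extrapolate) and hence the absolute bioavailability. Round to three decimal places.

Trapezoidal AUC_0→12.25 (subcutaneous injection):
  [0→0.25]: (0.00+24.02)/2 × 0.25 = 3.0025
  [0.25→6.25]: (24.02+16.25)/2 × 6 = 120.81
  [6.25→12.25]: (16.25+2.56)/2 × 6 = 56.43
  Sum = 180.2425 µg/mL·h
F = (AUC_ev/D_ev)/(AUC_iv/D_iv) = (180.2425/20)/(272/10) = 9.012125/27.2 = 0.3313

F = 0.331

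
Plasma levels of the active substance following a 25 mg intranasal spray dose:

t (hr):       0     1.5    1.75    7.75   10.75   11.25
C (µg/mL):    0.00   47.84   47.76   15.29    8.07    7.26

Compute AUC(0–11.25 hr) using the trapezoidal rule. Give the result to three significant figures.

AUC = 276 µg/mL·hr

Trapezoidal AUC_0→11.25:
  [0→1.5]: (0.00+47.84)/2 × 1.5 = 35.88
  [1.5→1.75]: (47.84+47.76)/2 × 0.25 = 11.95
  [1.75→7.75]: (47.76+15.29)/2 × 6 = 189.15
  [7.75→10.75]: (15.29+8.07)/2 × 3 = 35.04
  [10.75→11.25]: (8.07+7.26)/2 × 0.5 = 3.8325
  Sum = 275.8525 µg/mL·hr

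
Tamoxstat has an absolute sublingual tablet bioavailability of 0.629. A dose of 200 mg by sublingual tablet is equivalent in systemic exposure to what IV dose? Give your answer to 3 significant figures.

D_iv = 126 mg

Systemic exposure from an extravascular dose = F × D_ev, so the equivalent IV dose is F × D_ev.
D_iv = F × D_ev = 0.629 × 200 = 125.8 mg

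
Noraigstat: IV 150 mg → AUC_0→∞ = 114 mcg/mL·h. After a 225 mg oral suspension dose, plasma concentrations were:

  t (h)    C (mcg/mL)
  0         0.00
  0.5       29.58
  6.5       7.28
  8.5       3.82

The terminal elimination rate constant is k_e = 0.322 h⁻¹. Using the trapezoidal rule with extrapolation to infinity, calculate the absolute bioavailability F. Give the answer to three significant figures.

Trapezoidal AUC_0→8.5 (oral suspension):
  [0→0.5]: (0.00+29.58)/2 × 0.5 = 7.395
  [0.5→6.5]: (29.58+7.28)/2 × 6 = 110.58
  [6.5→8.5]: (7.28+3.82)/2 × 2 = 11.1
  Sum = 129.075 mcg/mL·h
Tail: C_last/k_e = 3.82/0.322 = 11.863
AUC_0→∞ (oral suspension) = 129.075 + 11.863 = 140.938 mcg/mL·h
F = (AUC_ev/D_ev)/(AUC_iv/D_iv) = (140.938/225)/(114/150) = 0.626391/0.76 = 0.8242

F = 0.824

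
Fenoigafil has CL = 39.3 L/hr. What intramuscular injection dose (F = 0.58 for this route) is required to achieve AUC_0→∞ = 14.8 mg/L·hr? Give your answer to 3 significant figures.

Dose = CL × AUC_0→∞ / F
     = 39.3 × 14.8 / 0.58 = 1002.83 mg

Dose = 1000 mg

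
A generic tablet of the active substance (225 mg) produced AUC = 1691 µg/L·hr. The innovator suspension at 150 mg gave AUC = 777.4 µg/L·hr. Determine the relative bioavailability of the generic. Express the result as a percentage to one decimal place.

F_rel = 145.0%

F_rel = (AUC_test/D_test) / (AUC_ref/D_ref)
      = (1691/225) / (777.4/150)
      = 7.51556 / 5.18267 = 1.4501 = 145.01%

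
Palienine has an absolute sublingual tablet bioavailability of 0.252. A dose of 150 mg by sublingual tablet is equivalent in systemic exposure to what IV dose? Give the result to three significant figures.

D_iv = 37.8 mg

Systemic exposure from an extravascular dose = F × D_ev, so the equivalent IV dose is F × D_ev.
D_iv = F × D_ev = 0.252 × 150 = 37.8 mg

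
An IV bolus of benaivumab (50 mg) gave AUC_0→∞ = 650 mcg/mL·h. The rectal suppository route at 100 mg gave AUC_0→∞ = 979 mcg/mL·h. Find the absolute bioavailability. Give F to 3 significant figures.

F = (AUC_ev / D_ev) / (AUC_iv / D_iv)
  = (979/100) / (650/50)
  = 9.79 / 13 = 0.7531

F = 0.753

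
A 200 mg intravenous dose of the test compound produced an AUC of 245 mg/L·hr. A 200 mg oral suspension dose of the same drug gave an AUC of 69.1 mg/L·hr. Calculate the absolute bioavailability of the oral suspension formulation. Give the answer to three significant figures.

F = (AUC_ev / D_ev) / (AUC_iv / D_iv)
  = (69.1/200) / (245/200)
  = 0.3455 / 1.225 = 0.2820

F = 0.282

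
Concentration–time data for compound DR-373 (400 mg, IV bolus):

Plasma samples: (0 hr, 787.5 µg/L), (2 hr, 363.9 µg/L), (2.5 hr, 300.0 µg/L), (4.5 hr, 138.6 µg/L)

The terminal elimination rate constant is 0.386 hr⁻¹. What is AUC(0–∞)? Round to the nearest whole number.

Trapezoidal AUC_0→4.5:
  [0→2]: (787.5+363.9)/2 × 2 = 1151.4
  [2→2.5]: (363.9+300.0)/2 × 0.5 = 165.975
  [2.5→4.5]: (300.0+138.6)/2 × 2 = 438.6
  Sum = 1755.975 µg/L·hr
Extrapolated tail: C_last / k_e = 138.6 / 0.386 = 359.067
AUC_0→∞ = 1755.975 + 359.067 = 2115.042 µg/L·hr

AUC = 2115 µg/L·hr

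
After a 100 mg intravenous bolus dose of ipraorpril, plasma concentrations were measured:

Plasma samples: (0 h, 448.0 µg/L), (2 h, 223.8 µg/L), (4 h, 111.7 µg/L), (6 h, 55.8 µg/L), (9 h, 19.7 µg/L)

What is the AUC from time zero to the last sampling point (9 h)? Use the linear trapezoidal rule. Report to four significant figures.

AUC = 1288 µg/L·h

Trapezoidal AUC_0→9:
  [0→2]: (448.0+223.8)/2 × 2 = 671.8
  [2→4]: (223.8+111.7)/2 × 2 = 335.5
  [4→6]: (111.7+55.8)/2 × 2 = 167.5
  [6→9]: (55.8+19.7)/2 × 3 = 113.25
  Sum = 1288.05 µg/L·h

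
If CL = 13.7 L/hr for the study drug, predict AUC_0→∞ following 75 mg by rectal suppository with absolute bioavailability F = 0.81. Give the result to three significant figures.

AUC = 4.43 mg/L·hr

AUC_0→∞ = F × Dose / CL
        = 0.81 × 75 / 13.7 = 4.43431 mg/L·hr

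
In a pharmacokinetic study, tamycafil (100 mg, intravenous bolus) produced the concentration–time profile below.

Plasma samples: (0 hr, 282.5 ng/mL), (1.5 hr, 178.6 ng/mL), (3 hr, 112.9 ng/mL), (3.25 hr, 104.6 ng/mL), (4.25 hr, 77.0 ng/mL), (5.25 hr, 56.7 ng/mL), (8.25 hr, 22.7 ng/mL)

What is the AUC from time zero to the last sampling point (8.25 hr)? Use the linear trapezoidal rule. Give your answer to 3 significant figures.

Trapezoidal AUC_0→8.25:
  [0→1.5]: (282.5+178.6)/2 × 1.5 = 345.825
  [1.5→3]: (178.6+112.9)/2 × 1.5 = 218.625
  [3→3.25]: (112.9+104.6)/2 × 0.25 = 27.1875
  [3.25→4.25]: (104.6+77.0)/2 × 1 = 90.8
  [4.25→5.25]: (77.0+56.7)/2 × 1 = 66.85
  [5.25→8.25]: (56.7+22.7)/2 × 3 = 119.1
  Sum = 868.3875 ng/mL·hr

AUC = 868 ng/mL·hr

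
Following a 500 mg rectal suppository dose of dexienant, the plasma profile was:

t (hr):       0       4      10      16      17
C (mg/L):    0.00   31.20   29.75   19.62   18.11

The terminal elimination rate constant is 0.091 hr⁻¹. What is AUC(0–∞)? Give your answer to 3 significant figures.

AUC = 611 mg/L·hr

Trapezoidal AUC_0→17:
  [0→4]: (0.00+31.20)/2 × 4 = 62.4
  [4→10]: (31.20+29.75)/2 × 6 = 182.85
  [10→16]: (29.75+19.62)/2 × 6 = 148.11
  [16→17]: (19.62+18.11)/2 × 1 = 18.865
  Sum = 412.225 mg/L·hr
Extrapolated tail: C_last / k_e = 18.11 / 0.091 = 199.011
AUC_0→∞ = 412.225 + 199.011 = 611.236 mg/L·hr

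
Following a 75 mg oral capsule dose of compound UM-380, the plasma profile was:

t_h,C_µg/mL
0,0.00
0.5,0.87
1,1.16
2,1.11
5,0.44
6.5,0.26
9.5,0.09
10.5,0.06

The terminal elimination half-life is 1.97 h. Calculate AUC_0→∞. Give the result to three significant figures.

Trapezoidal AUC_0→10.5:
  [0→0.5]: (0.00+0.87)/2 × 0.5 = 0.2175
  [0.5→1]: (0.87+1.16)/2 × 0.5 = 0.5075
  [1→2]: (1.16+1.11)/2 × 1 = 1.135
  [2→5]: (1.11+0.44)/2 × 3 = 2.325
  [5→6.5]: (0.44+0.26)/2 × 1.5 = 0.525
  [6.5→9.5]: (0.26+0.09)/2 × 3 = 0.525
  [9.5→10.5]: (0.09+0.06)/2 × 1 = 0.075
  Sum = 5.31 µg/mL·h
k_e = ln2 / t½ = 0.693147 / 1.97 = 0.3519 h^-1
Extrapolated tail: C_last / k_e = 0.06 / 0.3519 = 0.171
AUC_0→∞ = 5.31 + 0.171 = 5.481 µg/mL·h

AUC = 5.48 µg/mL·h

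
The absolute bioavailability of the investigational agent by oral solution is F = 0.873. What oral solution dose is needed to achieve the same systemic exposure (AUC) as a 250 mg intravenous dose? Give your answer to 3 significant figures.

D_oral = 286 mg

For equal systemic exposure: F × D_ev = D_iv
D_ev = D_iv / F = 250 / 0.873 = 286.369 mg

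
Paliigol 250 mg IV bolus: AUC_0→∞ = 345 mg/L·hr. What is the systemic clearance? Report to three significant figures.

CL = Dose_iv / AUC_0→∞
   = 250 / 345 = 0.724638 L/hr

CL = 0.725 L/hr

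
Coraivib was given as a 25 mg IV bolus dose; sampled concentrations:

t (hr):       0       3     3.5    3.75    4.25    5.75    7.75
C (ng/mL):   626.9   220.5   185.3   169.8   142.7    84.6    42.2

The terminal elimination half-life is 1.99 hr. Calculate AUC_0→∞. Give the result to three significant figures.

Trapezoidal AUC_0→7.75:
  [0→3]: (626.9+220.5)/2 × 3 = 1271.1
  [3→3.5]: (220.5+185.3)/2 × 0.5 = 101.45
  [3.5→3.75]: (185.3+169.8)/2 × 0.25 = 44.3875
  [3.75→4.25]: (169.8+142.7)/2 × 0.5 = 78.125
  [4.25→5.75]: (142.7+84.6)/2 × 1.5 = 170.475
  [5.75→7.75]: (84.6+42.2)/2 × 2 = 126.8
  Sum = 1792.3375 ng/mL·hr
k_e = ln2 / t½ = 0.693147 / 1.99 = 0.3483 hr^-1
Extrapolated tail: C_last / k_e = 42.2 / 0.3483 = 121.160
AUC_0→∞ = 1792.3375 + 121.160 = 1913.4975 ng/mL·hr

AUC = 1910 ng/mL·hr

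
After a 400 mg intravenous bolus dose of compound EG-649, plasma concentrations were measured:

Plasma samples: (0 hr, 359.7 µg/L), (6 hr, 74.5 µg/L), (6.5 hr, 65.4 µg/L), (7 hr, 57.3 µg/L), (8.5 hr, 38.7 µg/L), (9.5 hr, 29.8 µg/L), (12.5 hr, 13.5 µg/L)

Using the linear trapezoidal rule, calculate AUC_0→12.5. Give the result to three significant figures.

Trapezoidal AUC_0→12.5:
  [0→6]: (359.7+74.5)/2 × 6 = 1302.6
  [6→6.5]: (74.5+65.4)/2 × 0.5 = 34.975
  [6.5→7]: (65.4+57.3)/2 × 0.5 = 30.675
  [7→8.5]: (57.3+38.7)/2 × 1.5 = 72.0
  [8.5→9.5]: (38.7+29.8)/2 × 1 = 34.25
  [9.5→12.5]: (29.8+13.5)/2 × 3 = 64.95
  Sum = 1539.45 µg/L·hr

AUC = 1540 µg/L·hr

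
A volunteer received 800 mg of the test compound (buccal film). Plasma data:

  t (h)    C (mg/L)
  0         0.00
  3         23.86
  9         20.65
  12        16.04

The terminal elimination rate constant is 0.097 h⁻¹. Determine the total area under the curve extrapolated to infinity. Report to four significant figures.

Trapezoidal AUC_0→12:
  [0→3]: (0.00+23.86)/2 × 3 = 35.79
  [3→9]: (23.86+20.65)/2 × 6 = 133.53
  [9→12]: (20.65+16.04)/2 × 3 = 55.035
  Sum = 224.355 mg/L·h
Extrapolated tail: C_last / k_e = 16.04 / 0.097 = 165.361
AUC_0→∞ = 224.355 + 165.361 = 389.716 mg/L·h

AUC = 389.7 mg/L·h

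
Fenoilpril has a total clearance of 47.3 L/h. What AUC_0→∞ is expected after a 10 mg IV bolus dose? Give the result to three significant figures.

AUC = 0.211 mg/L·h

AUC_0→∞ = Dose_iv / CL
        = 10 / 47.3 = 0.211416 mg/L·h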